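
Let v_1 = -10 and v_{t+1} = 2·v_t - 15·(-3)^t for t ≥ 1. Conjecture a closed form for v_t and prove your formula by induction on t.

v_t = -(-3)^(t + 1) - 2^(t - 1)

Computing the first terms: v_1 = -10, v_2 = 25, v_3 = -85. This suggests v_t = -(-3)^(t + 1) - 2^(t - 1).
Base case (t = 1): the formula gives -10 = -10 = v_1.
For the inductive step, assume it holds for an arbitrary p ≥ 1, so v_p = -(-3)^(p + 1) - 2^(p - 1).
Then v_{p+1} = 2·v_p - 15·(-3)^p = 2·(-(-3)^(p + 1) - 2^(p - 1)) - 15·(-3)^p = -(-3)^(p + 2) - 2^p = -(-3)^((p+1) + 1) - 2^((p+1) - 1),
which is the claimed formula at t = p+1.
By the principle of mathematical induction, the result holds for all t ≥ 1.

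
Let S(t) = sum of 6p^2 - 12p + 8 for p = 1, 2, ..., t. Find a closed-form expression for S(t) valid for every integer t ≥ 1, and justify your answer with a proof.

We claim S(t) = t(2t^2 - 3t + 3) for all t ≥ 1.
For the base case t = 1: S(1) = 2, and the closed form gives 2. They agree.
Inductive step: assume the claim holds for t = p, so S(p) = p(2p^2 - 3p + 3).
Then S(p+1) = S(p) + (6p^2 + 2) = (p(2p^2 - 3p + 3)) + (6p^2 + 2).
Simplifying, S(p+1) = (p + 1)(2p^2 + p + 2) = (p+1)(2(p+1)^2 - 3(p+1) + 3),
which is the closed form with t = p+1.
By the principle of mathematical induction, the result holds for all t ≥ 1.

S(t) = t(2t^2 - 3t + 3)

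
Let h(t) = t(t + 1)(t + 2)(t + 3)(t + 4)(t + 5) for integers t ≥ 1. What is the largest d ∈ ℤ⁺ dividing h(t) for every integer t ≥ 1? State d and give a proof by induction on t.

d = 720

Computing the first values: h(1) = 720 and h(2) = 5040; gcd(720, 5040) = 720, so d ≤ 720.
We prove 720 | t(t + 1)(t + 2)(t + 3)(t + 4)(t + 5) for all t ≥ 1 by induction on t.
For the base case t = 1: h(1) = 720 = 720·(1), so 720 | h(1).
Inductive step: assume the claim holds for t = r, i.e. 720 | h(r). Then
h(r+1) − h(r) = (r+1)·(r+2)·(r+3)·(r+4)·(r+5)·(r+6) − r·(r+1)·(r+2)·(r+3)·(r+4)·(r+5) = (r+1)·(r+2)·(r+3)·(r+4)·(r+5)·[(r+6) − r] = 6·(r+1)·(r+2)·(r+3)·(r+4)·(r+5). The product of 5 consecutive integers is divisible by (5)! = 120, so h(r+1) − h(r) is divisible by 6·120 = 720. By the inductive hypothesis 720 | h(r), hence 720 | h(r+1).
By induction, the statement is established for all t ≥ 1.
Therefore the largest such d is 720.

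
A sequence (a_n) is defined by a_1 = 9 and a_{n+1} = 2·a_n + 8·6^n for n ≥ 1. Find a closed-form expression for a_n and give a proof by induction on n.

a_n = -3·2^(n - 1) + 2·6^n

Computing the first terms: a_1 = 9, a_2 = 66, a_3 = 420. This suggests a_n = -3·2^(n - 1) + 2·6^n.
Base step (n = 1): the formula gives 9 = 9 = a_1.
Inductive step: assume the claim holds for n = p, so a_p = -3·2^(p - 1) + 2·6^p.
Then a_{p+1} = 2·a_p + 8·6^p = 2·(-3·2^(p - 1) + 2·6^p) + 8·6^p = -3·2^p + 2·6^(p + 1) = -3·2^((p+1) - 1) + 2·6^(p+1),
which is the claimed formula at n = p+1.
By the principle of mathematical induction, the result holds for all n ≥ 1.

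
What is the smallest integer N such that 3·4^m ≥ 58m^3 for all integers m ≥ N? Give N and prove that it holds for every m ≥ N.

N = 7

At m = 6: 12288 < 12528, so the inequality fails and N ≥ 7. We prove 3·4^m ≥ 58m^3 for all m ≥ 7.
For the base case m = 7: 3·4^m = 49152 and 58m^3 = 19894, so 49152 ≥ 19894.
Suppose the result is true for m = j, so 3·4^j ≥ 58j^3.
Then 3·4^(j + 1) = 4·(3·4^j) ≥ 4·(58j^3).
Also, for j ≥ 7 we have 4·(58j^3) ≥ 58(j+1)^3, since 4 ≥ (1 + 1/j)^3 for all j ≥ 7.
Combining, 3·4^(j + 1) ≥ 58(j+1)^3.
This completes the induction.
Hence the smallest such N is 7.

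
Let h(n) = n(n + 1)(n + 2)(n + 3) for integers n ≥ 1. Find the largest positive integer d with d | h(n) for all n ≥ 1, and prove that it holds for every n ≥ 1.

d = 24

Computing the first values: h(1) = 24 and h(2) = 120; gcd(24, 120) = 24, so d ≤ 24.
We prove 24 | n(n + 1)(n + 2)(n + 3) for all n ≥ 1 by induction on n.
Base case (n = 1): h(1) = 24 = 24·(1), so 24 | h(1).
Inductive step: assume the claim holds for n = k, i.e. 24 | h(k). Then
h(k+1) − h(k) = (k+1)·(k+2)·(k+3)·(k+4) − k·(k+1)·(k+2)·(k+3) = (k+1)·(k+2)·(k+3)·[(k+4) − k] = 4·(k+1)·(k+2)·(k+3). The product of 3 consecutive integers is divisible by (3)! = 6, so h(k+1) − h(k) is divisible by 4·6 = 24. By the inductive hypothesis 24 | h(k), hence 24 | h(k+1).
By induction, the statement is established for all n ≥ 1.
Therefore the largest such d is 24.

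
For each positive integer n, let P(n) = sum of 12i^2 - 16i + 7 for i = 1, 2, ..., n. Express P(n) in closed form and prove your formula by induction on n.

P(n) = n(4n^2 - 2n + 1)

We claim P(n) = n(4n^2 - 2n + 1) for all n ≥ 1.
Base step (n = 1): P(1) = 3, and the closed form gives 3. They agree.
Suppose the result is true for n = i, so P(i) = i(4i^2 - 2i + 1).
Then P(i+1) = P(i) + (12i^2 + 8i + 3) = (i(4i^2 - 2i + 1)) + (12i^2 + 8i + 3).
Simplifying, P(i+1) = (i + 1)(4i^2 + 6i + 3) = (i+1)(4(i+1)^2 - 2(i+1) + 1),
which is the closed form with n = i+1.
By the principle of mathematical induction, the result holds for all n ≥ 1.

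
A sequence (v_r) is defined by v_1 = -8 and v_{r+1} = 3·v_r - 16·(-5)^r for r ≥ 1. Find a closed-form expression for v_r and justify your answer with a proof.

v_r = 2(-5)^r + 2·3^(r - 1)

Computing the first terms: v_1 = -8, v_2 = 56, v_3 = -232. This suggests v_r = 2(-5)^r + 2·3^(r - 1).
Base case (r = 1): the formula gives -8 = -8 = v_1.
Inductive step: suppose the statement holds for some p ≥ 1, so v_p = 2(-5)^p + 2·3^(p - 1).
Then v_{p+1} = 3·v_p - 16·(-5)^p = 3·(2(-5)^p + 2·3^(p - 1)) - 16·(-5)^p = 2(-5)^(p + 1) + 2·3^p = 2(-5)^(p+1) + 2·3^((p+1) - 1),
which is the claimed formula at r = p+1.
Hence, by induction on r, the claim holds for every r ≥ 1.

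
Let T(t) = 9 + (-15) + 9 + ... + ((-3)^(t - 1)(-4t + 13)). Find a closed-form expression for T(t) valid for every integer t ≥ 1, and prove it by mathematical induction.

We claim T(t) = (-3)^t(t - 3) + 3 for all t ≥ 1.
Base step (t = 1): T(1) = 9, and the closed form gives 9. They agree.
Suppose the result is true for t = m, so T(m) = (-3)^m(m - 3) + 3.
Then T(m+1) = T(m) + ((-3)^m(-4m + 9)) = ((-3)^m(m - 3) + 3) + ((-3)^m(-4m + 9)).
Simplifying, T(m+1) = -3(-3)^m·m + 6(-3)^m + 3 = (-3)^(m+1)((m+1) - 3) + 3,
which is the closed form with t = m+1.
By the principle of mathematical induction, the result holds for all t ≥ 1.

T(t) = (-3)^t(t - 3) + 3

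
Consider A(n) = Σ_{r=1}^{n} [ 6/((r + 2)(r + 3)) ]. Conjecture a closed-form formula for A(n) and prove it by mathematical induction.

We claim A(n) = 2n/(n + 3) for all n ≥ 1.
For the base case n = 1: A(1) = 1/2, and the closed form gives 1/2. They agree.
Inductive step: assume the claim holds for n = r, so A(r) = 2r/(r + 3).
Then A(r+1) = A(r) + (6/((r + 3)(r + 4))) = (2r/(r + 3)) + (6/((r + 3)(r + 4))).
Simplifying, A(r+1) = 2(r + 1)/(r + 4) = 2(r+1)/((r+1) + 3),
which is the closed form with n = r+1.
By the principle of mathematical induction, the result holds for all n ≥ 1.

A(n) = 2n/(n + 3)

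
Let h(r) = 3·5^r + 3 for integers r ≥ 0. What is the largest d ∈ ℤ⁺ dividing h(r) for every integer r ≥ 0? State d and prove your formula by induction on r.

d = 6

Computing the first values: h(0) = 6 and h(1) = 18; gcd(6, 18) = 6, so d ≤ 6.
We prove 6 | 3·5^r + 3 for all r ≥ 0 by induction on r.
For the base case r = 0: h(0) = 6 = 6·(1), so 6 | h(0).
For the inductive step, assume it holds for an arbitrary j ≥ 0, i.e. 6 | h(j). Then
h(j+1) = 3·5^(j+1) + 3 = 5·(3·5^j + 3) - 12 = 5·h(j) - 12. The first term is divisible by 6 by the inductive hypothesis, and -12 is divisible by 6. Hence 6 | h(j+1).
By the principle of mathematical induction, the result holds for all r ≥ 0.
Therefore the largest such d is 6.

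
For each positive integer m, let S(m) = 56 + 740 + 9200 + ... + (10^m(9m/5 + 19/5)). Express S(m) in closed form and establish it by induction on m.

We claim S(m) = 2·10^m(m + 2) - 4 for all m ≥ 1.
Base step (m = 1): S(1) = 56, and the closed form gives 56. They agree.
Suppose the result is true for m = i, so S(i) = 2·10^i(i + 2) - 4.
Then S(i+1) = S(i) + (10^i(18i + 56)) = (2·10^i(i + 2) - 4) + (10^i(18i + 56)).
Simplifying, S(i+1) = 20·10^i·i + 60·10^i - 4 = 2·10^(i+1)((i+1) + 2) - 4,
which is the closed form with m = i+1.
This completes the induction.

S(m) = 2·10^m(m + 2) - 4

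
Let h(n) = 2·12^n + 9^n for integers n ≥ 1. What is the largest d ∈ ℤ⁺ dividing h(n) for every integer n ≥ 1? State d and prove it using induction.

Computing the first values: h(1) = 33 and h(2) = 369; gcd(33, 369) = 3, so d ≤ 3.
We prove 3 | 2·12^n + 9^n for all n ≥ 1 by induction on n.
When n = 1: h(1) = 33 = 3·(11), so 3 | h(1).
Inductive step: suppose the statement holds for some p ≥ 1, i.e. 3 | h(p). Then
h(p+1) − 12·h(p) = (2·12^(p+1) + 9^(p+1)) − 12·(2·12^p + 9^p) = (1)·9^p·(9 − 12) = (-3)·9^p. Since 3 | h(p) by the inductive hypothesis, 3 | 12·h(p); and 3 | -3 since -3 = 3·-1. Therefore 3 | h(p+1).
This completes the induction.
Therefore the largest such d is 3.

d = 3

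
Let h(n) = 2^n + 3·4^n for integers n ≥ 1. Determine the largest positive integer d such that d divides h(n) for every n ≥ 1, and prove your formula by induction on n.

d = 2

Computing the first values: h(1) = 14 and h(2) = 52; gcd(14, 52) = 2, so d ≤ 2.
We prove 2 | 2^n + 3·4^n for all n ≥ 1 by induction on n.
For the base case n = 1: h(1) = 14 = 2·(7), so 2 | h(1).
Inductive step: suppose the statement holds for some j ≥ 1, i.e. 2 | h(j). Then
h(j+1) − 4·h(j) = (2^(j+1) + 3·4^(j+1)) − 4·(2^j + 3·4^j) = (1)·2^j·(2 − 4) = (-2)·2^j. Since 2 | h(j) by the inductive hypothesis, 2 | 4·h(j); and 2 | -2 since -2 = 2·-1. Therefore 2 | h(j+1).
By the principle of mathematical induction, the result holds for all n ≥ 1.
Therefore the largest such d is 2.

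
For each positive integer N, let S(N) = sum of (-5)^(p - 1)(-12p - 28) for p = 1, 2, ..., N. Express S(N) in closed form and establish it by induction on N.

S(N) = (-5)^N(2N + 5) - 5

We claim S(N) = (-5)^N(2N + 5) - 5 for all N ≥ 1.
Base step (N = 1): S(1) = -40, and the closed form gives -40. They agree.
Suppose the result is true for N = p, so S(p) = (-5)^p(2p + 5) - 5.
Then S(p+1) = S(p) + ((-5)^p(-12p - 40)) = ((-5)^p(2p + 5) - 5) + ((-5)^p(-12p - 40)).
Simplifying, S(p+1) = -10(-5)^p·p - 35(-5)^p - 5 = (-5)^(p+1)(2(p+1) + 5) - 5,
which is the closed form with N = p+1.
This completes the induction.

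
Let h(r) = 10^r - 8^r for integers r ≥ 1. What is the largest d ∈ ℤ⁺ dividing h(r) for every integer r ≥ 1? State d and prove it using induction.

Computing the first values: h(1) = 2 and h(2) = 36; gcd(2, 36) = 2, so d ≤ 2.
We prove 2 | 10^r - 8^r for all r ≥ 1 by induction on r.
Base step (r = 1): h(1) = 2 = 2·(1), so 2 | h(1).
Suppose the result is true for r = p, i.e. 2 | h(p). Then
10^{p+1} − 8^{p+1} = 10·10^p − 8·8^p = 10·(10^p − 8^p) + (2)·8^p. The first term is divisible by 2 by the inductive hypothesis, and the second term (2)·8^p is divisible by 2 since 2 | 2. Hence 2 | h(p+1).
By the principle of mathematical induction, the result holds for all r ≥ 1.
Therefore the largest such d is 2.

d = 2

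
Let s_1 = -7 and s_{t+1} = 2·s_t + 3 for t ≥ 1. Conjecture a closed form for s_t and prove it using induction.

s_t = -2^(t + 1) - 3

Computing the first terms: s_1 = -7, s_2 = -11, s_3 = -19. This suggests s_t = -2^(t + 1) - 3.
Base step (t = 1): the formula gives -7 = -7 = s_1.
Inductive step: suppose the statement holds for some i ≥ 1, so s_i = -2^(i + 1) - 3.
Then s_{i+1} = 2·s_i + 3 = 2·(-2^(i + 1) - 3) + 3 = -2^(i + 2) - 3 = -2^((i+1) + 1) - 3,
which is the claimed formula at t = i+1.
This completes the induction.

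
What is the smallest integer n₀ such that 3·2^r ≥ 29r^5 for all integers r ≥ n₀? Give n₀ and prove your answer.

n₀ = 28

At r = 27: 402653184 < 416118303, so the inequality fails and n₀ ≥ 28. We prove 3·2^r ≥ 29r^5 for all r ≥ 28.
For the base case r = 28: 3·2^r = 805306368 and 29r^5 = 499100672, so 805306368 ≥ 499100672.
Suppose the result is true for r = j, so 3·2^j ≥ 29j^5.
Then 3·2^(j + 1) = 2·(3·2^j) ≥ 2·(29j^5).
Also, for j ≥ 28 we have 2·(29j^5) ≥ 29(j+1)^5, since 2 ≥ (1 + 1/j)^5 for all j ≥ 28.
Combining, 3·2^(j + 1) ≥ 29(j+1)^5.
By induction, the statement is established for all r ≥ 28.
Hence the smallest such n₀ is 28.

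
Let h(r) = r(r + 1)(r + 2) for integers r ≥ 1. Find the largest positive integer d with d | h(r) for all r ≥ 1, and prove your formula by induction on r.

d = 6

Computing the first values: h(1) = 6 and h(2) = 24; gcd(6, 24) = 6, so d ≤ 6.
We prove 6 | r(r + 1)(r + 2) for all r ≥ 1 by induction on r.
Base case (r = 1): h(1) = 6 = 6·(1), so 6 | h(1).
Suppose the result is true for r = k, i.e. 6 | h(k). Then
h(k+1) − h(k) = (k+1)·(k+2)·(k+3) − k·(k+1)·(k+2) = (k+1)·(k+2)·[(k+3) − k] = 3·(k+1)·(k+2). The product of 2 consecutive integers is divisible by (2)! = 2, so h(k+1) − h(k) is divisible by 3·2 = 6. By the inductive hypothesis 6 | h(k), hence 6 | h(k+1).
This completes the induction.
Therefore the largest such d is 6.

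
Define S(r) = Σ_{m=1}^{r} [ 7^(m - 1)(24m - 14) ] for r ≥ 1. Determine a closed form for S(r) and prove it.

S(r) = 7^r(4r - 3) + 3

We claim S(r) = 7^r(4r - 3) + 3 for all r ≥ 1.
For the base case r = 1: S(1) = 10, and the closed form gives 10. They agree.
Inductive step: suppose the statement holds for some m ≥ 1, so S(m) = 7^m(4m - 3) + 3.
Then S(m+1) = S(m) + (7^m(24m + 10)) = (7^m(4m - 3) + 3) + (7^m(24m + 10)).
Simplifying, S(m+1) = 28·7^m·m + 7·7^m + 3 = 7^(m+1)(4(m+1) - 3) + 3,
which is the closed form with r = m+1.
By the principle of mathematical induction, the result holds for all r ≥ 1.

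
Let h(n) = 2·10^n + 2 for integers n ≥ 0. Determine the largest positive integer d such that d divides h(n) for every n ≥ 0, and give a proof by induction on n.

Computing the first values: h(0) = 4 and h(1) = 22; gcd(4, 22) = 2, so d ≤ 2.
We prove 2 | 2·10^n + 2 for all n ≥ 0 by induction on n.
Base case (n = 0): h(0) = 4 = 2·(2), so 2 | h(0).
Suppose the result is true for n = k, i.e. 2 | h(k). Then
h(k+1) = 2·10^(k+1) + 2 = 10·(2·10^k + 2) - 18 = 10·h(k) - 18. The first term is divisible by 2 by the inductive hypothesis, and -18 is divisible by 2. Hence 2 | h(k+1).
Hence, by induction on n, the claim holds for every n ≥ 0.
Therefore the largest such d is 2.

d = 2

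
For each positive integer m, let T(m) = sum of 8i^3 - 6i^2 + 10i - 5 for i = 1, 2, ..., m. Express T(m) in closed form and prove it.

T(m) = m(2m^3 + 2m^2 + 4m - 1)

We claim T(m) = m(2m^3 + 2m^2 + 4m - 1) for all m ≥ 1.
Base step (m = 1): T(1) = 7, and the closed form gives 7. They agree.
Inductive step: suppose the statement holds for some i ≥ 1, so T(i) = i(2i^3 + 2i^2 + 4i - 1).
Then T(i+1) = T(i) + (8i^3 + 18i^2 + 22i + 7) = (i(2i^3 + 2i^2 + 4i - 1)) + (8i^3 + 18i^2 + 22i + 7).
Simplifying, T(i+1) = (i + 1)(2i^3 + 8i^2 + 14i + 7) = (i+1)(2(i+1)^3 + 2(i+1)^2 + 4(i+1) - 1),
which is the closed form with m = i+1.
By induction, the statement is established for all m ≥ 1.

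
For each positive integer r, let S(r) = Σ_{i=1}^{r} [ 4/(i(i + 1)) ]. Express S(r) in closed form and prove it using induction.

S(r) = 4r/(r + 1)

We claim S(r) = 4r/(r + 1) for all r ≥ 1.
For the base case r = 1: S(1) = 2, and the closed form gives 2. They agree.
Inductive step: assume the claim holds for r = i, so S(i) = 4i/(i + 1).
Then S(i+1) = S(i) + (4/((i + 1)(i + 2))) = (4i/(i + 1)) + (4/((i + 1)(i + 2))).
Simplifying, S(i+1) = 4(i + 1)/(i + 2) = 4(i+1)/((i+1) + 1),
which is the closed form with r = i+1.
Hence, by induction on r, the claim holds for every r ≥ 1.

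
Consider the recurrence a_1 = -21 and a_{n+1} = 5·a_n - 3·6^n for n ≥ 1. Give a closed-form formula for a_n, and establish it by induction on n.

a_n = -3·5^(n - 1) - 3·6^n

Computing the first terms: a_1 = -21, a_2 = -123, a_3 = -723. This suggests a_n = -3·5^(n - 1) - 3·6^n.
When n = 1: the formula gives -21 = -21 = a_1.
Inductive step: assume the claim holds for n = m, so a_m = -3·5^(m - 1) - 3·6^m.
Then a_{m+1} = 5·a_m - 3·6^m = 5·(-3·5^(m - 1) - 3·6^m) - 3·6^m = -3·5^m - 3·6^(m + 1) = -3·5^((m+1) - 1) - 3·6^(m+1),
which is the claimed formula at n = m+1.
Hence, by induction on n, the claim holds for every n ≥ 1.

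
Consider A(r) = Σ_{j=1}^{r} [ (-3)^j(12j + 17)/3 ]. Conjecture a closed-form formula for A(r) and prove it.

We claim A(r) = (-3)^r(3r + 5) - 5 for all r ≥ 1.
For the base case r = 1: A(1) = -29, and the closed form gives -29. They agree.
Inductive step: suppose the statement holds for some j ≥ 1, so A(j) = (-3)^j(3j + 5) - 5.
Then A(j+1) = A(j) + ((-3)^j(-12j - 29)) = ((-3)^j(3j + 5) - 5) + ((-3)^j(-12j - 29)).
Simplifying, A(j+1) = -9(-3)^j·j - 24(-3)^j - 5 = (-3)^(j+1)(3(j+1) + 5) - 5,
which is the closed form with r = j+1.
By the principle of mathematical induction, the result holds for all r ≥ 1.

A(r) = (-3)^r(3r + 5) - 5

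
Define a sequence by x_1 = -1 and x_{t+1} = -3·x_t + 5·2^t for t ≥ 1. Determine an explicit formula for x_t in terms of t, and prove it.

Computing the first terms: x_1 = -1, x_2 = 13, x_3 = -19. This suggests x_t = (-3)^t + 2^t.
When t = 1: the formula gives -1 = -1 = x_1.
Inductive step: assume the claim holds for t = m, so x_m = (-3)^m + 2^m.
Then x_{m+1} = -3·x_m + 5·2^m = -3·((-3)^m + 2^m) + 5·2^m = (-3)^(m + 1) + 2^(m + 1),
which is the claimed formula at t = m+1.
Hence, by induction on t, the claim holds for every t ≥ 1.

x_t = (-3)^t + 2^t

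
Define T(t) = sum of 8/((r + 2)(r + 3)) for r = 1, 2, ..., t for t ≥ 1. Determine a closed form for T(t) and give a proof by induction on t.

We claim T(t) = 8t/(3(t + 3)) for all t ≥ 1.
Base step (t = 1): T(1) = 2/3, and the closed form gives 2/3. They agree.
For the inductive step, assume it holds for an arbitrary r ≥ 1, so T(r) = 8r/(3(r + 3)).
Then T(r+1) = T(r) + (8/((r + 3)(r + 4))) = (8r/(3(r + 3))) + (8/((r + 3)(r + 4))).
Simplifying, T(r+1) = 8(r + 1)/(3(r + 4)) = 8(r+1)/(3((r+1) + 3)),
which is the closed form with t = r+1.
This completes the induction.

T(t) = 8t/(3(t + 3))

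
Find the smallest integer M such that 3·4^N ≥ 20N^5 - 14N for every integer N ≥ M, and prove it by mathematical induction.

M = 10

At N = 9: 786432 < 1180854, so the inequality fails and M ≥ 10. We prove 3·4^N ≥ 20N^5 - 14N for all N ≥ 10.
When N = 10: 3·4^N = 3145728 and 20N^5 - 14N = 1999860, so 3145728 ≥ 1999860.
For the inductive step, assume it holds for an arbitrary j ≥ 10, so 3·4^j ≥ 20j^5 - 14j.
Then 3·4^(j + 1) = 4·(3·4^j) ≥ 4·(20j^5 - 14j).
Also, for j ≥ 10 we have 4·(20j^5 - 14j) ≥ 20(j+1)^5 - 14(j+1), since 4·(20j^5 - 14j) − (20(j+1)^5 - 14(j+1)) = 60j^5 - 100j^4 - 200j^3 - 200j^2 - 142j - 6, which is nonnegative for all j ≥ 10.
Combining, 3·4^(j + 1) ≥ 20(j+1)^5 - 14(j+1).
Hence, by induction on N, the claim holds for every N ≥ 10.
Hence the smallest such M is 10.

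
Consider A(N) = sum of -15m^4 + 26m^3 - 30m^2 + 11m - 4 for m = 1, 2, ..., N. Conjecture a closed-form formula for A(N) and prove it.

A(N) = -N(3N^4 + N^3 + 2N^2 + 3N + 3)

We claim A(N) = -N(3N^4 + N^3 + 2N^2 + 3N + 3) for all N ≥ 1.
Base case (N = 1): A(1) = -12, and the closed form gives -12. They agree.
Suppose the result is true for N = m, so A(m) = m(-3m^4 - m^3 - 2m^2 - 3m - 3).
Then A(m+1) = A(m) + (-15m^4 - 34m^3 - 42m^2 - 31m - 12) = (m(-3m^4 - m^3 - 2m^2 - 3m - 3)) + (-15m^4 - 34m^3 - 42m^2 - 31m - 12).
Simplifying, A(m+1) = -(m + 1)(3m^4 + 13m^3 + 23m^2 + 22m + 12) = -(m+1)(3(m+1)^4 + (m+1)^3 + 2(m+1)^2 + 3(m+1) + 3),
which is the closed form with N = m+1.
By induction, the statement is established for all N ≥ 1.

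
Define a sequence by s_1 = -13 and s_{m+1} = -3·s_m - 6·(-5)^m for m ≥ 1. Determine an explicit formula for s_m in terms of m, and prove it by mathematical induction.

Computing the first terms: s_1 = -13, s_2 = 69, s_3 = -357. This suggests s_m = 2(-3)^(m - 1) + 3(-5)^m.
For the base case m = 1: the formula gives -13 = -13 = s_1.
Suppose the result is true for m = j, so s_j = 2(-3)^(j - 1) + 3(-5)^j.
Then s_{j+1} = -3·s_j - 6·(-5)^j = -3·(2(-3)^(j - 1) + 3(-5)^j) - 6·(-5)^j = 2(-3)^j + 3(-5)^(j + 1) = 2(-3)^((j+1) - 1) + 3(-5)^(j+1),
which is the claimed formula at m = j+1.
By the principle of mathematical induction, the result holds for all m ≥ 1.

s_m = 2(-3)^(m - 1) + 3(-5)^m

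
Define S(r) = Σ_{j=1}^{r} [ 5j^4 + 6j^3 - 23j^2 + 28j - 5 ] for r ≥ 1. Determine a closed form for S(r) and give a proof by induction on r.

S(r) = r(r^4 + 4r^3 - 3r^2 + 4r + 5)

We claim S(r) = r(r^4 + 4r^3 - 3r^2 + 4r + 5) for all r ≥ 1.
Base step (r = 1): S(1) = 11, and the closed form gives 11. They agree.
Inductive step: assume the claim holds for r = j, so S(j) = j(j^4 + 4j^3 - 3j^2 + 4j + 5).
Then S(j+1) = S(j) + (5j^4 + 26j^3 + 25j^2 + 20j + 11) = (j(j^4 + 4j^3 - 3j^2 + 4j + 5)) + (5j^4 + 26j^3 + 25j^2 + 20j + 11).
Simplifying, S(j+1) = (j + 1)(j^4 + 8j^3 + 15j^2 + 14j + 11) = (j+1)((j+1)^4 + 4(j+1)^3 - 3(j+1)^2 + 4(j+1) + 5),
which is the closed form with r = j+1.
By induction, the statement is established for all r ≥ 1.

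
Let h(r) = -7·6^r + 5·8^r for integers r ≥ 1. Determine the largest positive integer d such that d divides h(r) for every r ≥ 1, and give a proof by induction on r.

d = 2

Computing the first values: h(1) = -2 and h(2) = 68; gcd(-2, 68) = 2, so d ≤ 2.
We prove 2 | -7·6^r + 5·8^r for all r ≥ 1 by induction on r.
Base step (r = 1): h(1) = -2 = 2·(-1), so 2 | h(1).
Inductive step: suppose the statement holds for some p ≥ 1, i.e. 2 | h(p). Then
h(p+1) − 8·h(p) = (-7·6^(p+1) + 5·8^(p+1)) − 8·(-7·6^p + 5·8^p) = (-7)·6^p·(6 − 8) = (14)·6^p. Since 2 | h(p) by the inductive hypothesis, 2 | 8·h(p); and 2 | 14 since 14 = 2·7. Therefore 2 | h(p+1).
By the principle of mathematical induction, the result holds for all r ≥ 1.
Therefore the largest such d is 2.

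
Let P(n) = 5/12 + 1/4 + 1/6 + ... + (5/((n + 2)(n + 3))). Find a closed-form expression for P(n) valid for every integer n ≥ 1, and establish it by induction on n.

We claim P(n) = 5n/(3(n + 3)) for all n ≥ 1.
For the base case n = 1: P(1) = 5/12, and the closed form gives 5/12. They agree.
Inductive step: suppose the statement holds for some p ≥ 1, so P(p) = 5p/(3(p + 3)).
Then P(p+1) = P(p) + (5/((p + 3)(p + 4))) = (5p/(3(p + 3))) + (5/((p + 3)(p + 4))).
Simplifying, P(p+1) = 5(p + 1)/(3(p + 4)) = 5(p+1)/(3((p+1) + 3)),
which is the closed form with n = p+1.
By the principle of mathematical induction, the result holds for all n ≥ 1.

P(n) = 5n/(3(n + 3))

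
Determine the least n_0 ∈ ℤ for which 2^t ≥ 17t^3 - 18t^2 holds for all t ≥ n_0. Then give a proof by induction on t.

n_0 = 16

At t = 15: 32768 < 53325, so the inequality fails and n_0 ≥ 16. We prove 2^t ≥ 17t^3 - 18t^2 for all t ≥ 16.
Base case (t = 16): 2^t = 65536 and 17t^3 - 18t^2 = 65024, so 65536 ≥ 65024.
Inductive step: assume the claim holds for t = k, so 2^k ≥ 17k^3 - 18k^2.
Then 2^(k + 1) = 2·(2^k) ≥ 2·(17k^3 - 18k^2).
Also, for k ≥ 16 we have 2·(17k^3 - 18k^2) ≥ 17(k+1)^3 - 18(k+1)^2, since 2·(17k^3 - 18k^2) − (17(k+1)^3 - 18(k+1)^2) = 17k^3 - 69k^2 - 15k + 1, which is nonnegative for all k ≥ 16.
Combining, 2^(k + 1) ≥ 17(k+1)^3 - 18(k+1)^2.
By the principle of mathematical induction, the result holds for all t ≥ 16.
Hence the smallest such n_0 is 16.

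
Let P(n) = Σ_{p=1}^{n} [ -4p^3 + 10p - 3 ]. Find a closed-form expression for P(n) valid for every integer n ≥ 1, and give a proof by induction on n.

P(n) = -n(n^3 + 2n^2 - 4n - 2)

We claim P(n) = -n(n^3 + 2n^2 - 4n - 2) for all n ≥ 1.
When n = 1: P(1) = 3, and the closed form gives 3. They agree.
Inductive step: suppose the statement holds for some p ≥ 1, so P(p) = p(-p^3 - 2p^2 + 4p + 2).
Then P(p+1) = P(p) + (10p - 4(p + 1)^3 + 7) = (p(-p^3 - 2p^2 + 4p + 2)) + (10p - 4(p + 1)^3 + 7).
Simplifying, P(p+1) = -(p + 1)(p^3 + 5p^2 + 3p - 3) = -(p+1)((p+1)^3 + 2(p+1)^2 - 4(p+1) - 2),
which is the closed form with n = p+1.
By induction, the statement is established for all n ≥ 1.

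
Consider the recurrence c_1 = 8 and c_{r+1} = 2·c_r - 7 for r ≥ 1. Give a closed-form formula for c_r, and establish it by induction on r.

Computing the first terms: c_1 = 8, c_2 = 9, c_3 = 11. This suggests c_r = 2^(r - 1) + 7.
For the base case r = 1: the formula gives 8 = 8 = c_1.
Inductive step: suppose the statement holds for some i ≥ 1, so c_i = 2^(i - 1) + 7.
Then c_{i+1} = 2·c_i - 7 = 2·(2^(i - 1) + 7) - 7 = 2^i + 7 = 2^((i+1) - 1) + 7,
which is the claimed formula at r = i+1.
By the principle of mathematical induction, the result holds for all r ≥ 1.

c_r = 2^(r - 1) + 7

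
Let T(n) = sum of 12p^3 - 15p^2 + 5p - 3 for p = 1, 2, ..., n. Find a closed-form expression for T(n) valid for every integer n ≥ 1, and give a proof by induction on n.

We claim T(n) = n(3n^3 + n^2 - 2n - 3) for all n ≥ 1.
Base step (n = 1): T(1) = -1, and the closed form gives -1. They agree.
Suppose the result is true for n = p, so T(p) = p(3p^3 + p^2 - 2p - 3).
Then T(p+1) = T(p) + (12p^3 + 21p^2 + 11p - 1) = (p(3p^3 + p^2 - 2p - 3)) + (12p^3 + 21p^2 + 11p - 1).
Simplifying, T(p+1) = (p + 1)(3p^3 + 10p^2 + 9p - 1) = (p+1)(3(p+1)^3 + (p+1)^2 - 2(p+1) - 3),
which is the closed form with n = p+1.
By induction, the statement is established for all n ≥ 1.

T(n) = n(3n^3 + n^2 - 2n - 3)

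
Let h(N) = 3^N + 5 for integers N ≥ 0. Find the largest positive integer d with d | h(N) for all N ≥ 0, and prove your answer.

d = 2

Computing the first values: h(0) = 6 and h(1) = 8; gcd(6, 8) = 2, so d ≤ 2.
We prove 2 | 3^N + 5 for all N ≥ 0 by induction on N.
Base step (N = 0): h(0) = 6 = 2·(3), so 2 | h(0).
For the inductive step, assume it holds for an arbitrary k ≥ 0, i.e. 2 | h(k). Then
h(k+1) = 3^(k+1) + 5 = 3·(3^k + 5) - 10 = 3·h(k) - 10. The first term is divisible by 2 by the inductive hypothesis, and -10 is divisible by 2. Hence 2 | h(k+1).
This completes the induction.
Therefore the largest such d is 2.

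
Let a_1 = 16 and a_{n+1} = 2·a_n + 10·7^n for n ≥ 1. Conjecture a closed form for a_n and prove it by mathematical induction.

Computing the first terms: a_1 = 16, a_2 = 102, a_3 = 694. This suggests a_n = 2^n + 2·7^n.
When n = 1: the formula gives 16 = 16 = a_1.
Inductive step: assume the claim holds for n = r, so a_r = 2^r + 2·7^r.
Then a_{r+1} = 2·a_r + 10·7^r = 2·(2^r + 2·7^r) + 10·7^r = 2^(r + 1) + 2·7^(r + 1),
which is the claimed formula at n = r+1.
This completes the induction.

a_n = 2^n + 2·7^n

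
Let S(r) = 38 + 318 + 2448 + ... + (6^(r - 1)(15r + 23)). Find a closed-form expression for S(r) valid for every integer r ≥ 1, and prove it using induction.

S(r) = 6^r(3r + 4) - 4

We claim S(r) = 6^r(3r + 4) - 4 for all r ≥ 1.
Base case (r = 1): S(1) = 38, and the closed form gives 38. They agree.
Suppose the result is true for r = i, so S(i) = 6^i(3i + 4) - 4.
Then S(i+1) = S(i) + (6^i(15i + 38)) = (6^i(3i + 4) - 4) + (6^i(15i + 38)).
Simplifying, S(i+1) = 18·6^i·i + 42·6^i - 4 = 6^(i+1)(3(i+1) + 4) - 4,
which is the closed form with r = i+1.
Hence, by induction on r, the claim holds for every r ≥ 1.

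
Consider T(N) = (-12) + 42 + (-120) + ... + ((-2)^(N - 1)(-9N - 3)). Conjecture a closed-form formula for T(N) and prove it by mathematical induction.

We claim T(N) = (-2)^N(3N + 2) - 2 for all N ≥ 1.
For the base case N = 1: T(1) = -12, and the closed form gives -12. They agree.
Suppose the result is true for N = i, so T(i) = (-2)^i(3i + 2) - 2.
Then T(i+1) = T(i) + ((-2)^i(-9i - 12)) = ((-2)^i(3i + 2) - 2) + ((-2)^i(-9i - 12)).
Simplifying, T(i+1) = -6(-2)^i·i - 10(-2)^i - 2 = (-2)^(i+1)(3(i+1) + 2) - 2,
which is the closed form with N = i+1.
Hence, by induction on N, the claim holds for every N ≥ 1.

T(N) = (-2)^N(3N + 2) - 2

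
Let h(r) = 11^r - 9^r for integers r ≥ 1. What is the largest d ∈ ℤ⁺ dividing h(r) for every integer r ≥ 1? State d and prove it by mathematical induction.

Computing the first values: h(1) = 2 and h(2) = 40; gcd(2, 40) = 2, so d ≤ 2.
We prove 2 | 11^r - 9^r for all r ≥ 1 by induction on r.
When r = 1: h(1) = 2 = 2·(1), so 2 | h(1).
Inductive step: suppose the statement holds for some p ≥ 1, i.e. 2 | h(p). Then
11^{p+1} − 9^{p+1} = 11·11^p − 9·9^p = 11·(11^p − 9^p) + (2)·9^p. The first term is divisible by 2 by the inductive hypothesis, and the second term (2)·9^p is divisible by 2 since 2 | 2. Hence 2 | h(p+1).
This completes the induction.
Therefore the largest such d is 2.

d = 2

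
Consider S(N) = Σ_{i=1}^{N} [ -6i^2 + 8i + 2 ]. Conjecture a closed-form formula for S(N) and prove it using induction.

We claim S(N) = -N(2N^2 - N - 5) for all N ≥ 1.
Base step (N = 1): S(1) = 4, and the closed form gives 4. They agree.
For the inductive step, assume it holds for an arbitrary i ≥ 1, so S(i) = i(-2i^2 + i + 5).
Then S(i+1) = S(i) + (-6i^2 - 4i + 4) = (i(-2i^2 + i + 5)) + (-6i^2 - 4i + 4).
Simplifying, S(i+1) = -(i + 1)(2i^2 + 3i - 4) = -(i+1)(2(i+1)^2 - (i+1) - 5),
which is the closed form with N = i+1.
By the principle of mathematical induction, the result holds for all N ≥ 1.

S(N) = -N(2N^2 - N - 5)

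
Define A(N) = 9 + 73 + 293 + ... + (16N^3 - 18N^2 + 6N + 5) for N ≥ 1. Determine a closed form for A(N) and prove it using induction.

A(N) = N(4N^3 + 2N^2 - 2N + 5)

We claim A(N) = N(4N^3 + 2N^2 - 2N + 5) for all N ≥ 1.
Base case (N = 1): A(1) = 9, and the closed form gives 9. They agree.
Inductive step: suppose the statement holds for some j ≥ 1, so A(j) = j(4j^3 + 2j^2 - 2j + 5).
Then A(j+1) = A(j) + (16j^3 + 30j^2 + 18j + 9) = (j(4j^3 + 2j^2 - 2j + 5)) + (16j^3 + 30j^2 + 18j + 9).
Simplifying, A(j+1) = (j + 1)(4j^3 + 14j^2 + 14j + 9) = (j+1)(4(j+1)^3 + 2(j+1)^2 - 2(j+1) + 5),
which is the closed form with N = j+1.
This completes the induction.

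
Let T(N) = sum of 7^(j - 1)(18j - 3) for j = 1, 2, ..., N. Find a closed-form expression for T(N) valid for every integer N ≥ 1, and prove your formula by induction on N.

T(N) = 7^N(3N - 1) + 1

We claim T(N) = 7^N(3N - 1) + 1 for all N ≥ 1.
Base case (N = 1): T(1) = 15, and the closed form gives 15. They agree.
Inductive step: assume the claim holds for N = j, so T(j) = 7^j(3j - 1) + 1.
Then T(j+1) = T(j) + (7^j(18j + 15)) = (7^j(3j - 1) + 1) + (7^j(18j + 15)).
Simplifying, T(j+1) = 21·7^j·j + 14·7^j + 1 = 7^(j+1)(3(j+1) - 1) + 1,
which is the closed form with N = j+1.
By the principle of mathematical induction, the result holds for all N ≥ 1.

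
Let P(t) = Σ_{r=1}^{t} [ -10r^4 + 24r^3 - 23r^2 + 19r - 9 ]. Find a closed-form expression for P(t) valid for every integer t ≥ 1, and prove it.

We claim P(t) = -t(2t^4 - t^3 - t^2 - 4t + 3) for all t ≥ 1.
Base case (t = 1): P(1) = 1, and the closed form gives 1. They agree.
Inductive step: assume the claim holds for t = r, so P(r) = r(-2r^4 + r^3 + r^2 + 4r - 3).
Then P(r+1) = P(r) + (-10r^4 - 16r^3 - 11r^2 + 5r + 1) = (r(-2r^4 + r^3 + r^2 + 4r - 3)) + (-10r^4 - 16r^3 - 11r^2 + 5r + 1).
Simplifying, P(r+1) = -(r + 1)(2r^4 + 7r^3 + 8r^2 - r - 1) = -(r+1)(2(r+1)^4 - (r+1)^3 - (r+1)^2 - 4(r+1) + 3),
which is the closed form with t = r+1.
Hence, by induction on t, the claim holds for every t ≥ 1.

P(t) = -t(2t^4 - t^3 - t^2 - 4t + 3)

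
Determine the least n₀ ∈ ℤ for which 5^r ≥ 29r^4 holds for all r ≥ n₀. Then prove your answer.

At r = 6: 15625 < 37584, so the inequality fails and n₀ ≥ 7. We prove 5^r ≥ 29r^4 for all r ≥ 7.
Base step (r = 7): 5^r = 78125 and 29r^4 = 69629, so 78125 ≥ 69629.
Inductive step: assume the claim holds for r = m, so 5^m ≥ 29m^4.
Then 5^(m + 1) = 5·(5^m) ≥ 5·(29m^4).
Also, for m ≥ 7 we have 5·(29m^4) ≥ 29(m+1)^4, since 5 ≥ (1 + 1/m)^4 for all m ≥ 7.
Combining, 5^(m + 1) ≥ 29(m+1)^4.
Hence, by induction on r, the claim holds for every r ≥ 7.
Hence the smallest such n₀ is 7.

n₀ = 7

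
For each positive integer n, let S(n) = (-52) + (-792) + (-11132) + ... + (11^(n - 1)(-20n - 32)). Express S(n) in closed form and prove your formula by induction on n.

S(n) = -11^n(2n + 3) + 3

We claim S(n) = -11^n(2n + 3) + 3 for all n ≥ 1.
When n = 1: S(1) = -52, and the closed form gives -52. They agree.
Inductive step: assume the claim holds for n = i, so S(i) = -11^i(2i + 3) + 3.
Then S(i+1) = S(i) + (11^i(-20i - 52)) = (-11^i(2i + 3) + 3) + (11^i(-20i - 52)).
Simplifying, S(i+1) = -22·11^i·i - 55·11^i + 3 = -11^(i+1)(2(i+1) + 3) + 3,
which is the closed form with n = i+1.
By the principle of mathematical induction, the result holds for all n ≥ 1.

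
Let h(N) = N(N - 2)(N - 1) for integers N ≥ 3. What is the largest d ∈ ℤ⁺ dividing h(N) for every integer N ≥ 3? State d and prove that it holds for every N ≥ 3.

d = 6

Computing the first values: h(3) = 6 and h(4) = 24; gcd(6, 24) = 6, so d ≤ 6.
We prove 6 | N(N - 2)(N - 1) for all N ≥ 3 by induction on N.
Base case (N = 3): h(3) = 6 = 6·(1), so 6 | h(3).
Suppose the result is true for N = r, i.e. 6 | h(r). Then
h(r+1) − h(r) = (r-1)·r·(r+1) − (r-2)·(r-1)·r = (r-1)·r·[(r+1) − (r-2)] = 3·(r-1)·r. The product of 2 consecutive integers is divisible by (2)! = 2, so h(r+1) − h(r) is divisible by 3·2 = 6. By the inductive hypothesis 6 | h(r), hence 6 | h(r+1).
By induction, the statement is established for all N ≥ 3.
Therefore the largest such d is 6.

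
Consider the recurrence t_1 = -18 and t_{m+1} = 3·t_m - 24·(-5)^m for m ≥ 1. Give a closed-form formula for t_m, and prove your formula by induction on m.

Computing the first terms: t_1 = -18, t_2 = 66, t_3 = -402. This suggests t_m = 3(-5)^m - 3^m.
Base step (m = 1): the formula gives -18 = -18 = t_1.
For the inductive step, assume it holds for an arbitrary k ≥ 1, so t_k = 3(-5)^k - 3^k.
Then t_{k+1} = 3·t_k - 24·(-5)^k = 3·(3(-5)^k - 3^k) - 24·(-5)^k = 3(-5)^(k + 1) - 3^(k + 1),
which is the claimed formula at m = k+1.
By induction, the statement is established for all m ≥ 1.

t_m = 3(-5)^m - 3^m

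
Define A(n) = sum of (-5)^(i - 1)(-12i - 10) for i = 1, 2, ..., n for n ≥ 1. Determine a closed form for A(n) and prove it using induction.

A(n) = 2(-5)^n(n + 1) - 2

We claim A(n) = 2(-5)^n(n + 1) - 2 for all n ≥ 1.
When n = 1: A(1) = -22, and the closed form gives -22. They agree.
Inductive step: suppose the statement holds for some i ≥ 1, so A(i) = 2(-5)^i(i + 1) - 2.
Then A(i+1) = A(i) + ((-5)^i(-12i - 22)) = (2(-5)^i(i + 1) - 2) + ((-5)^i(-12i - 22)).
Simplifying, A(i+1) = -10(-5)^i·i - 20(-5)^i - 2 = 2(-5)^(i+1)((i+1) + 1) - 2,
which is the closed form with n = i+1.
Hence, by induction on n, the claim holds for every n ≥ 1.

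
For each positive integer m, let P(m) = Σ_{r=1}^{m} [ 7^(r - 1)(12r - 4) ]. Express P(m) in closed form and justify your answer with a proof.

We claim P(m) = 7^m(2m - 1) + 1 for all m ≥ 1.
For the base case m = 1: P(1) = 8, and the closed form gives 8. They agree.
Suppose the result is true for m = r, so P(r) = 7^r(2r - 1) + 1.
Then P(r+1) = P(r) + (7^r(12r + 8)) = (7^r(2r - 1) + 1) + (7^r(12r + 8)).
Simplifying, P(r+1) = 14·7^r·r + 7·7^r + 1 = 7^(r+1)(2(r+1) - 1) + 1,
which is the closed form with m = r+1.
By the principle of mathematical induction, the result holds for all m ≥ 1.

P(m) = 7^m(2m - 1) + 1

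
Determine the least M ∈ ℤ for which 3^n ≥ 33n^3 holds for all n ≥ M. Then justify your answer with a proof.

At n = 9: 19683 < 24057, so the inequality fails and M ≥ 10. We prove 3^n ≥ 33n^3 for all n ≥ 10.
Base case (n = 10): 3^n = 59049 and 33n^3 = 33000, so 59049 ≥ 33000.
Inductive step: suppose the statement holds for some k ≥ 10, so 3^k ≥ 33k^3.
Then 3^(k + 1) = 3·(3^k) ≥ 3·(33k^3).
Also, for k ≥ 10 we have 3·(33k^3) ≥ 33(k+1)^3, since 3 ≥ (1 + 1/k)^3 for all k ≥ 10.
Combining, 3^(k + 1) ≥ 33(k+1)^3.
This completes the induction.
Hence the smallest such M is 10.

M = 10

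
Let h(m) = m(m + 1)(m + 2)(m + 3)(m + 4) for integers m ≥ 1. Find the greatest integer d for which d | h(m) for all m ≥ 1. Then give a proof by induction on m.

d = 120

Computing the first values: h(1) = 120 and h(2) = 720; gcd(120, 720) = 120, so d ≤ 120.
We prove 120 | m(m + 1)(m + 2)(m + 3)(m + 4) for all m ≥ 1 by induction on m.
Base case (m = 1): h(1) = 120 = 120·(1), so 120 | h(1).
Inductive step: assume the claim holds for m = p, i.e. 120 | h(p). Then
h(p+1) − h(p) = (p+1)·(p+2)·(p+3)·(p+4)·(p+5) − p·(p+1)·(p+2)·(p+3)·(p+4) = (p+1)·(p+2)·(p+3)·(p+4)·[(p+5) − p] = 5·(p+1)·(p+2)·(p+3)·(p+4). The product of 4 consecutive integers is divisible by (4)! = 24, so h(p+1) − h(p) is divisible by 5·24 = 120. By the inductive hypothesis 120 | h(p), hence 120 | h(p+1).
This completes the induction.
Therefore the largest such d is 120.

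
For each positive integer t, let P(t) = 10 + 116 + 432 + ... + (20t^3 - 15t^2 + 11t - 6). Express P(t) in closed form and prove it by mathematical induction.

P(t) = t(5t^3 + 5t^2 + 3t - 3)

We claim P(t) = t(5t^3 + 5t^2 + 3t - 3) for all t ≥ 1.
Base case (t = 1): P(1) = 10, and the closed form gives 10. They agree.
For the inductive step, assume it holds for an arbitrary k ≥ 1, so P(k) = k(5k^3 + 5k^2 + 3k - 3).
Then P(k+1) = P(k) + (20k^3 + 45k^2 + 41k + 10) = (k(5k^3 + 5k^2 + 3k - 3)) + (20k^3 + 45k^2 + 41k + 10).
Simplifying, P(k+1) = (k + 1)(5k^3 + 20k^2 + 28k + 10) = (k+1)(5(k+1)^3 + 5(k+1)^2 + 3(k+1) - 3),
which is the closed form with t = k+1.
Hence, by induction on t, the claim holds for every t ≥ 1.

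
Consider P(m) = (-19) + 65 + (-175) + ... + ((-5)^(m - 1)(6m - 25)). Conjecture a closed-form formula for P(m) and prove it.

P(m) = (-5)^m(-m + 4) - 4

We claim P(m) = (-5)^m(-m + 4) - 4 for all m ≥ 1.
When m = 1: P(1) = -19, and the closed form gives -19. They agree.
Inductive step: suppose the statement holds for some r ≥ 1, so P(r) = (-5)^r(-r + 4) - 4.
Then P(r+1) = P(r) + ((-5)^r(6r - 19)) = ((-5)^r(-r + 4) - 4) + ((-5)^r(6r - 19)).
Simplifying, P(r+1) = 5(-5)^r·r - 15(-5)^r - 4 = (-5)^(r+1)(-(r+1) + 4) - 4,
which is the closed form with m = r+1.
Hence, by induction on m, the claim holds for every m ≥ 1.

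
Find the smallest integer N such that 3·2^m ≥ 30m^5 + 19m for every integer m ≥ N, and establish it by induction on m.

At m = 27: 402653184 < 430467723, so the inequality fails and N ≥ 28. We prove 3·2^m ≥ 30m^5 + 19m for all m ≥ 28.
For the base case m = 28: 3·2^m = 805306368 and 30m^5 + 19m = 516311572, so 805306368 ≥ 516311572.
Inductive step: suppose the statement holds for some k ≥ 28, so 3·2^k ≥ 30k^5 + 19k.
Then 3·2^(k + 1) = 2·(3·2^k) ≥ 2·(30k^5 + 19k).
Also, for k ≥ 28 we have 2·(30k^5 + 19k) ≥ 30(k+1)^5 + 19(k+1), since 2·(30k^5 + 19k) − (30(k+1)^5 + 19(k+1)) = 30k^5 - 150k^4 - 300k^3 - 300k^2 - 131k - 49, which is nonnegative for all k ≥ 28.
Combining, 3·2^(k + 1) ≥ 30(k+1)^5 + 19(k+1).
By induction, the statement is established for all m ≥ 28.
Hence the smallest such N is 28.

N = 28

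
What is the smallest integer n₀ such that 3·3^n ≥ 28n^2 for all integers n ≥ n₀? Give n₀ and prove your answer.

n₀ = 5

At n = 4: 243 < 448, so the inequality fails and n₀ ≥ 5. We prove 3·3^n ≥ 28n^2 for all n ≥ 5.
Base case (n = 5): 3·3^n = 729 and 28n^2 = 700, so 729 ≥ 700.
Inductive step: assume the claim holds for n = j, so 3·3^j ≥ 28j^2.
Then 3·3^(j + 1) = 3·(3·3^j) ≥ 3·(28j^2).
Also, for j ≥ 5 we have 3·(28j^2) ≥ 28(j+1)^2, since 3 ≥ (1 + 1/j)^2 for all j ≥ 5.
Combining, 3·3^(j + 1) ≥ 28(j+1)^2.
By induction, the statement is established for all n ≥ 5.
Hence the smallest such n₀ is 5.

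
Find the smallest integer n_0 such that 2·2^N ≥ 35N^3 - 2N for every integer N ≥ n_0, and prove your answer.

At N = 16: 131072 < 143328, so the inequality fails and n_0 ≥ 17. We prove 2·2^N ≥ 35N^3 - 2N for all N ≥ 17.
For the base case N = 17: 2·2^N = 262144 and 35N^3 - 2N = 171921, so 262144 ≥ 171921.
Inductive step: assume the claim holds for N = r, so 2·2^r ≥ 35r^3 - 2r.
Then 2·2^(r + 1) = 2·(2·2^r) ≥ 2·(35r^3 - 2r).
Also, for r ≥ 17 we have 2·(35r^3 - 2r) ≥ 35(r+1)^3 - 2(r+1), since 2·(35r^3 - 2r) − (35(r+1)^3 - 2(r+1)) = 35r^3 - 105r^2 - 107r - 33, which is nonnegative for all r ≥ 17.
Combining, 2·2^(r + 1) ≥ 35(r+1)^3 - 2(r+1).
This completes the induction.
Hence the smallest such n_0 is 17.

n_0 = 17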